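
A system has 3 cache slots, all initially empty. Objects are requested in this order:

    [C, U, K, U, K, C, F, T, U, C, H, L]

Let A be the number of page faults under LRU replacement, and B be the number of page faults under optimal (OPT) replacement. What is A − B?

2

Under LRU: F F F . . . F F F F F F → 9 faults.
Under OPT: F F F . . . F F . . F F → 7 faults.
A − B = 9 − 7 = 2.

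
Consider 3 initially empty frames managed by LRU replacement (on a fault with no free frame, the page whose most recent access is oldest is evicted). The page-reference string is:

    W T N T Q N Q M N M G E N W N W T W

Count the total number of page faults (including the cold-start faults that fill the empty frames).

W → fault, frames [W]
T → fault, frames [W, T]
N → fault, frames [W, T, N]
T → hit
Q → fault, evict W, frames [N, T, Q]
N → hit
Q → hit
M → fault, evict T, frames [N, Q, M]
N → hit
M → hit
G → fault, evict Q, frames [N, M, G]
E → fault, evict N, frames [M, G, E]
N → fault, evict M, frames [G, E, N]
W → fault, evict G, frames [E, N, W]
N → hit
W → hit
T → fault, evict E, frames [N, W, T]
W → hit
Page faults: 10.

10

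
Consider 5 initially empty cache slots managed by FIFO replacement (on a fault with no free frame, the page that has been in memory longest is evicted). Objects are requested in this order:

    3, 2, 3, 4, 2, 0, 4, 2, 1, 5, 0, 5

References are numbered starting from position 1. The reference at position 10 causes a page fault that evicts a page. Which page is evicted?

pos 1: 3: miss, frames {3}
pos 2: 2: miss, frames {3,2}
pos 3: 3: hit
pos 4: 4: miss, frames {3,2,4}
pos 5: 2: hit
pos 6: 0: miss, frames {3,2,4,0}
pos 7: 4: hit
pos 8: 2: hit
pos 9: 1: miss, frames {3,2,4,0,1}
pos 10: 5: miss, evict 3, frames {2,4,0,1,5}
At position 10, page 3 is evicted.

3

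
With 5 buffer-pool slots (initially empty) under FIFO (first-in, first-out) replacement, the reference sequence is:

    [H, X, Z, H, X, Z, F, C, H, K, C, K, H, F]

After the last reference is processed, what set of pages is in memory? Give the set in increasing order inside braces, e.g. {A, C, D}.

{C, F, H, K, Z}

H -> fault, frames [H]
X -> fault, frames [H, X]
Z -> fault, frames [H, X, Z]
H -> hit
X -> hit
Z -> hit
F -> fault, frames [H, X, Z, F]
C -> fault, frames [H, X, Z, F, C]
H -> hit
K -> fault, evict H, frames [X, Z, F, C, K]
C -> hit
K -> hit
H -> fault, evict X, frames [Z, F, C, K, H]
F -> hit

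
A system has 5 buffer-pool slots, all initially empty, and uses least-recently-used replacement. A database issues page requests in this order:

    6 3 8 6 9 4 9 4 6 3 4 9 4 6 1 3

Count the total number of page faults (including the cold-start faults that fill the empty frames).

6: miss, frames [6]
3: miss, frames [6, 3]
8: miss, frames [6, 3, 8]
6: hit
9: miss, frames [3, 8, 6, 9]
4: miss, frames [3, 8, 6, 9, 4]
9: hit
4: hit
6: hit
3: hit
4: hit
9: hit
4: hit
6: hit
1: miss, evict 8, frames [3, 9, 4, 6, 1]
3: hit
Page faults: 6.

6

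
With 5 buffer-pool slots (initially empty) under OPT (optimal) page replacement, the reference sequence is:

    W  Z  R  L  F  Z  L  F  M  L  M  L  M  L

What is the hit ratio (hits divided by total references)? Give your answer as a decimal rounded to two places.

0.57

W → fault, frames (W)
Z → fault, frames (W Z)
R → fault, frames (W Z R)
L → fault, frames (W Z R L)
F → fault, frames (W Z R L F)
Z → hit
L → hit
F → hit
M → fault, evict F, frames (W Z R L M)
L → hit
M → hit
L → hit
M → hit
L → hit
Hits: 8 of 14 references → 8/14 = 0.5714.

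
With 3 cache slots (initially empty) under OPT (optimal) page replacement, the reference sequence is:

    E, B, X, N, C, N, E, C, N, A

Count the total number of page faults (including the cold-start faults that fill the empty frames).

E → miss, frames [E]
B → miss, frames [E, B]
X → miss, frames [E, B, X]
N → miss, evict X, frames [E, B, N]
C → miss, evict B, frames [E, N, C]
N → hit
E → hit
C → hit
N → hit
A → miss, evict C, frames [E, N, A]
Page faults: 6.

6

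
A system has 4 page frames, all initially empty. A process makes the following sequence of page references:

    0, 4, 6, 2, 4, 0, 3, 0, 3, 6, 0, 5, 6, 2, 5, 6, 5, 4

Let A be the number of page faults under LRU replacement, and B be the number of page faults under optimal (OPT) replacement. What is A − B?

2

Under LRU: F F F F . . F . . F . F . F . . . F → 9 faults.
Under OPT: F F F F . . F . . . . F . . . . . F → 7 faults.
A − B = 9 − 7 = 2.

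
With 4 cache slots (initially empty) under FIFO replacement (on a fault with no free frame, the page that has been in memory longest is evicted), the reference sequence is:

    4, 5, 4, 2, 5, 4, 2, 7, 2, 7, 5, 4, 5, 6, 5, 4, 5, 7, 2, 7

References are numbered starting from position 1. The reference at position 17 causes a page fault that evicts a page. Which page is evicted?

2

pos 1: 4 → fault, frames {4}
pos 2: 5 → fault, frames {4,5}
pos 3: 4 → hit
pos 4: 2 → fault, frames {4,5,2}
pos 5: 5 → hit
pos 6: 4 → hit
pos 7: 2 → hit
pos 8: 7 → fault, frames {4,5,2,7}
pos 9: 2 → hit
pos 10: 7 → hit
pos 11: 5 → hit
pos 12: 4 → hit
pos 13: 5 → hit
pos 14: 6 → fault, evict 4, frames {5,2,7,6}
pos 15: 5 → hit
pos 16: 4 → fault, evict 5, frames {2,7,6,4}
pos 17: 5 → fault, evict 2, frames {7,6,4,5}
At position 17, page 2 is evicted.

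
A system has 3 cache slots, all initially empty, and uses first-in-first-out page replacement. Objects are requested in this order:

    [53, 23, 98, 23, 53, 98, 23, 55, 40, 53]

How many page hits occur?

4

53 → miss, frames {53}
23 → miss, frames {53,23}
98 → miss, frames {53,23,98}
23 → hit
53 → hit
98 → hit
23 → hit
55 → miss, evict 53, frames {23,98,55}
40 → miss, evict 23, frames {98,55,40}
53 → miss, evict 98, frames {55,40,53}
Hits: 4.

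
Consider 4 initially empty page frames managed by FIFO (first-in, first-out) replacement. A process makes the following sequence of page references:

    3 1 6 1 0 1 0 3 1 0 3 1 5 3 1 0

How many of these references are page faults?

7

3: fault, frames {3}
1: fault, frames {3,1}
6: fault, frames {3,1,6}
1: hit
0: fault, frames {3,1,6,0}
1: hit
0: hit
3: hit
1: hit
0: hit
3: hit
1: hit
5: fault, evict 3, frames {1,6,0,5}
3: fault, evict 1, frames {6,0,5,3}
1: fault, evict 6, frames {0,5,3,1}
0: hit
Page faults: 7.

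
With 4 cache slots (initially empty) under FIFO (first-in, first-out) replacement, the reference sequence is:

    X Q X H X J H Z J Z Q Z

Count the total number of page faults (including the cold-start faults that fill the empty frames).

5

X: miss, frames (X)
Q: miss, frames (X Q)
X: hit
H: miss, frames (X Q H)
X: hit
J: miss, frames (X Q H J)
H: hit
Z: miss, evict X, frames (Q H J Z)
J: hit
Z: hit
Q: hit
Z: hit
Page faults: 5.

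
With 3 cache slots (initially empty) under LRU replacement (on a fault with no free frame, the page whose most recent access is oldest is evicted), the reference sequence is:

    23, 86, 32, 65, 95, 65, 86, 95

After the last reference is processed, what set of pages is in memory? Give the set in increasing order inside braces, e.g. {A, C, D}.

{65, 86, 95}

23 -> fault, frames [23]
86 -> fault, frames [23, 86]
32 -> fault, frames [23, 86, 32]
65 -> fault, evict 23, frames [86, 32, 65]
95 -> fault, evict 86, frames [32, 65, 95]
65 -> hit
86 -> fault, evict 32, frames [95, 65, 86]
95 -> hit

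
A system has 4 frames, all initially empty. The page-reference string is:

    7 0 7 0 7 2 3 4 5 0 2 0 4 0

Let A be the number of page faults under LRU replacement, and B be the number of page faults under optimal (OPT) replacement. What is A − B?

Under LRU: F F . . . F F F F F F . . . → 8 faults.
Under OPT: F F . . . F F F F . . . . . → 6 faults.
A − B = 8 − 6 = 2.

2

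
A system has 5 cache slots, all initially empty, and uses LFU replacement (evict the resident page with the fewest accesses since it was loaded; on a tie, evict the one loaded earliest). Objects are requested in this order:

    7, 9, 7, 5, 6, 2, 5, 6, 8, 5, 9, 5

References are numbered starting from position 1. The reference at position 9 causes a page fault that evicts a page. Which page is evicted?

pos 1: 7 -> miss, frames {7}
pos 2: 9 -> miss, frames {7,9}
pos 3: 7 -> hit
pos 4: 5 -> miss, frames {7,9,5}
pos 5: 6 -> miss, frames {7,9,5,6}
pos 6: 2 -> miss, frames {7,9,5,6,2}
pos 7: 5 -> hit
pos 8: 6 -> hit
pos 9: 8 -> miss, evict 9, frames {7,5,6,2,8}
At position 9, page 9 is evicted.

9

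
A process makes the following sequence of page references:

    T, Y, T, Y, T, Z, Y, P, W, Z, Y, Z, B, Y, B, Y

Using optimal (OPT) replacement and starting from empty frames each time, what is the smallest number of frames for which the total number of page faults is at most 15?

f=1: 16 faults
f=2: 7 faults
f=3: 6 faults
f=4: 6 faults
f=5: 6 faults
f=6: 6 faults
Smallest f with faults ≤ 15 is 2.

2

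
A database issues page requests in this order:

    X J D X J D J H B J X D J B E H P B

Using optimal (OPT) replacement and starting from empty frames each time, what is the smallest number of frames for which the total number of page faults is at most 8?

f=1: 18 faults
f=2: 12 faults
f=3: 9 faults
f=4: 8 faults
f=5: 7 faults
f=6: 7 faults
f=7: 7 faults
Smallest f with faults ≤ 8 is 4.

4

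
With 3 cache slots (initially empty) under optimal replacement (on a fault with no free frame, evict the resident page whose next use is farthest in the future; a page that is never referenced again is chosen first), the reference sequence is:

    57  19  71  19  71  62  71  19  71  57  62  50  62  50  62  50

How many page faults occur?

57 -> fault, frames (57)
19 -> fault, frames (57 19)
71 -> fault, frames (57 19 71)
19 -> hit
71 -> hit
62 -> fault, evict 57, frames (19 71 62)
71 -> hit
19 -> hit
71 -> hit
57 -> fault, evict 71, frames (19 62 57)
62 -> hit
50 -> fault, evict 57, frames (19 62 50)
62 -> hit
50 -> hit
62 -> hit
50 -> hit
Page faults: 6.

6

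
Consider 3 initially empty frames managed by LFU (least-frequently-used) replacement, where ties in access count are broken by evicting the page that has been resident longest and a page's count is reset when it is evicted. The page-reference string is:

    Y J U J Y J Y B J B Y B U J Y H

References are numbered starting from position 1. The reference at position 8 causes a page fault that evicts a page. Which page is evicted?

pos 1: Y → fault, frames (Y)
pos 2: J → fault, frames (Y J)
pos 3: U → fault, frames (Y J U)
pos 4: J → hit
pos 5: Y → hit
pos 6: J → hit
pos 7: Y → hit
pos 8: B → fault, evict U, frames (Y J B)
At position 8, page U is evicted.

U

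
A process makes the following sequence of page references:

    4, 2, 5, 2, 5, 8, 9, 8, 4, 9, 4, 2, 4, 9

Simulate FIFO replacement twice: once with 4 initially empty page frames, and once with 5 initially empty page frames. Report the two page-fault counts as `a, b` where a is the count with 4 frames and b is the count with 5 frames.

4 frames: F F F . . F F . F . . F . . → 7 faults.
5 frames: F F F . . F F . . . . . . . → 5 faults.
5 < 7: adding a frame reduced faults, as is typical.

7, 5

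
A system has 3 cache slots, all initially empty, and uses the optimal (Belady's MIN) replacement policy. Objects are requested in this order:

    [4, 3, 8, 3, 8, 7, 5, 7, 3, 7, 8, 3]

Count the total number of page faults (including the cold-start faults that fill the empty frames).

6

4: miss, frames (4)
3: miss, frames (4 3)
8: miss, frames (4 3 8)
3: hit
8: hit
7: miss, evict 4, frames (3 8 7)
5: miss, evict 8, frames (3 7 5)
7: hit
3: hit
7: hit
8: miss, evict 5, frames (3 7 8)
3: hit
Page faults: 6.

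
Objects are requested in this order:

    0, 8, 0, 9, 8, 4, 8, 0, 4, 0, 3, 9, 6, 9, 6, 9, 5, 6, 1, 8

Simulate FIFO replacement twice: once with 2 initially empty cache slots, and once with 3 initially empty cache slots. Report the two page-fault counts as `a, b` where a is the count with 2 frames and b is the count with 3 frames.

13, 11

2 frames: F F . F . F F F F . F F F . . . F . F F → 13 faults.
3 frames: F F . F . F . F . . F F F . . . F . F F → 11 faults.
11 < 13: adding a frame reduced faults, as is typical.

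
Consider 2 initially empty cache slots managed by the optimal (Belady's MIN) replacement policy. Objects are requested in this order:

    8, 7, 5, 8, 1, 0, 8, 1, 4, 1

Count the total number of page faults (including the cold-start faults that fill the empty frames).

8 -> fault, frames [8]
7 -> fault, frames [8, 7]
5 -> fault, evict 7, frames [8, 5]
8 -> hit
1 -> fault, evict 5, frames [8, 1]
0 -> fault, evict 1, frames [8, 0]
8 -> hit
1 -> fault, evict 0, frames [8, 1]
4 -> fault, evict 8, frames [1, 4]
1 -> hit
Page faults: 7.

7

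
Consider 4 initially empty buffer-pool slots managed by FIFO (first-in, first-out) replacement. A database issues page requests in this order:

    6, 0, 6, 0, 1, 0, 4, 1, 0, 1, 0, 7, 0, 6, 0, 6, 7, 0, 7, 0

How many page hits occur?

13

6: miss, frames {6}
0: miss, frames {6,0}
6: hit
0: hit
1: miss, frames {6,0,1}
0: hit
4: miss, frames {6,0,1,4}
1: hit
0: hit
1: hit
0: hit
7: miss, evict 6, frames {0,1,4,7}
0: hit
6: miss, evict 0, frames {1,4,7,6}
0: miss, evict 1, frames {4,7,6,0}
6: hit
7: hit
0: hit
7: hit
0: hit
Hits: 13.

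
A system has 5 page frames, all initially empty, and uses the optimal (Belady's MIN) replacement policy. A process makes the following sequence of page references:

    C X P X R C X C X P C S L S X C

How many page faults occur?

C → miss, frames (C)
X → miss, frames (C X)
P → miss, frames (C X P)
X → hit
R → miss, frames (C X P R)
C → hit
X → hit
C → hit
X → hit
P → hit
C → hit
S → miss, frames (C X P R S)
L → miss, evict R, frames (C X P S L)
S → hit
X → hit
C → hit
Page faults: 6.

6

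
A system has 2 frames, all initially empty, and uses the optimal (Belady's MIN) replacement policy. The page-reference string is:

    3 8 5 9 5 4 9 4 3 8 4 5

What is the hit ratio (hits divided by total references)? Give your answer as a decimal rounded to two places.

3 -> fault, frames (3)
8 -> fault, frames (3 8)
5 -> fault, evict 8, frames (3 5)
9 -> fault, evict 3, frames (5 9)
5 -> hit
4 -> fault, evict 5, frames (9 4)
9 -> hit
4 -> hit
3 -> fault, evict 9, frames (4 3)
8 -> fault, evict 3, frames (4 8)
4 -> hit
5 -> fault, evict 8, frames (4 5)
Hits: 4 of 12 references → 4/12 = 0.3333.

0.33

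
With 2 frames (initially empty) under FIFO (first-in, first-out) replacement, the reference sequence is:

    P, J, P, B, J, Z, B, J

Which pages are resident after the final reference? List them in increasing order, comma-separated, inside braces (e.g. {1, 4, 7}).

P -> fault, frames [P]
J -> fault, frames [P, J]
P -> hit
B -> fault, evict P, frames [J, B]
J -> hit
Z -> fault, evict J, frames [B, Z]
B -> hit
J -> fault, evict B, frames [Z, J]

{J, Z}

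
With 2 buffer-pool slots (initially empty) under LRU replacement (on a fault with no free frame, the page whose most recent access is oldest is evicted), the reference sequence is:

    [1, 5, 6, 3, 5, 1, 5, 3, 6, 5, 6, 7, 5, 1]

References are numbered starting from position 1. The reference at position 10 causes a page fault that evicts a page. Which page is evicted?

pos 1: 1: fault, frames {1}
pos 2: 5: fault, frames {1,5}
pos 3: 6: fault, evict 1, frames {5,6}
pos 4: 3: fault, evict 5, frames {6,3}
pos 5: 5: fault, evict 6, frames {3,5}
pos 6: 1: fault, evict 3, frames {5,1}
pos 7: 5: hit
pos 8: 3: fault, evict 1, frames {5,3}
pos 9: 6: fault, evict 5, frames {3,6}
pos 10: 5: fault, evict 3, frames {6,5}
At position 10, page 3 is evicted.

3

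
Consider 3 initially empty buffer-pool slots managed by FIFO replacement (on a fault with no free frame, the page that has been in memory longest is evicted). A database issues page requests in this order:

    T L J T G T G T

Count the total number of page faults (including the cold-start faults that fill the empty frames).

T: miss, frames (T)
L: miss, frames (T L)
J: miss, frames (T L J)
T: hit
G: miss, evict T, frames (L J G)
T: miss, evict L, frames (J G T)
G: hit
T: hit
Page faults: 5.

5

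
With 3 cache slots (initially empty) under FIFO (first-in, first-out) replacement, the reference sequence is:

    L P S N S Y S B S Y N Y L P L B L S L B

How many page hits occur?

L → miss, frames [L]
P → miss, frames [L, P]
S → miss, frames [L, P, S]
N → miss, evict L, frames [P, S, N]
S → hit
Y → miss, evict P, frames [S, N, Y]
S → hit
B → miss, evict S, frames [N, Y, B]
S → miss, evict N, frames [Y, B, S]
Y → hit
N → miss, evict Y, frames [B, S, N]
Y → miss, evict B, frames [S, N, Y]
L → miss, evict S, frames [N, Y, L]
P → miss, evict N, frames [Y, L, P]
L → hit
B → miss, evict Y, frames [L, P, B]
L → hit
S → miss, evict L, frames [P, B, S]
L → miss, evict P, frames [B, S, L]
B → hit
Hits: 6.

6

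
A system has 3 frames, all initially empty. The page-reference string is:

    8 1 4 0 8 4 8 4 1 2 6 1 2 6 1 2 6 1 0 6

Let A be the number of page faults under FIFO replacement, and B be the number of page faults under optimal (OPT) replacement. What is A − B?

1

Under FIFO: F F F F F . . . F F F . . . . . . . F . → 9 faults.
Under OPT: F F F F . . . . F F F . . . . . . . F . → 8 faults.
A − B = 9 − 8 = 1.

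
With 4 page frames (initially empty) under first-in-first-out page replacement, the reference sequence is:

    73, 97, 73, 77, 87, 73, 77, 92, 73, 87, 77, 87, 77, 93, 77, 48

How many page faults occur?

73 -> fault, frames (73)
97 -> fault, frames (73 97)
73 -> hit
77 -> fault, frames (73 97 77)
87 -> fault, frames (73 97 77 87)
73 -> hit
77 -> hit
92 -> fault, evict 73, frames (97 77 87 92)
73 -> fault, evict 97, frames (77 87 92 73)
87 -> hit
77 -> hit
87 -> hit
77 -> hit
93 -> fault, evict 77, frames (87 92 73 93)
77 -> fault, evict 87, frames (92 73 93 77)
48 -> fault, evict 92, frames (73 93 77 48)
Page faults: 9.

9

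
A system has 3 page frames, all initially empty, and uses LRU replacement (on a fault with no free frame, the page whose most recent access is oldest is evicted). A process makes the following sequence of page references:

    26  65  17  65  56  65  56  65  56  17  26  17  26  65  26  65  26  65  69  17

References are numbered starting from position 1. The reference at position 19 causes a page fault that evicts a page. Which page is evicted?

17

pos 1: 26 → fault, frames (26)
pos 2: 65 → fault, frames (26 65)
pos 3: 17 → fault, frames (26 65 17)
pos 4: 65 → hit
pos 5: 56 → fault, evict 26, frames (17 65 56)
pos 6: 65 → hit
pos 7: 56 → hit
pos 8: 65 → hit
pos 9: 56 → hit
pos 10: 17 → hit
pos 11: 26 → fault, evict 65, frames (56 17 26)
pos 12: 17 → hit
pos 13: 26 → hit
pos 14: 65 → fault, evict 56, frames (17 26 65)
pos 15: 26 → hit
pos 16: 65 → hit
pos 17: 26 → hit
pos 18: 65 → hit
pos 19: 69 → fault, evict 17, frames (26 65 69)
At position 19, page 17 is evicted.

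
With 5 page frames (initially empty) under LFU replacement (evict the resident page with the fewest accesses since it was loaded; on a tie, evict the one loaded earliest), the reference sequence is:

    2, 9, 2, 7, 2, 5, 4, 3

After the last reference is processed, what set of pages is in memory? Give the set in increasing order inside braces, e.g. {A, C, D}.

{2, 3, 4, 5, 7}

2 -> fault, frames (2)
9 -> fault, frames (2 9)
2 -> hit
7 -> fault, frames (2 9 7)
2 -> hit
5 -> fault, frames (2 9 7 5)
4 -> fault, frames (2 9 7 5 4)
3 -> fault, evict 9, frames (2 7 5 4 3)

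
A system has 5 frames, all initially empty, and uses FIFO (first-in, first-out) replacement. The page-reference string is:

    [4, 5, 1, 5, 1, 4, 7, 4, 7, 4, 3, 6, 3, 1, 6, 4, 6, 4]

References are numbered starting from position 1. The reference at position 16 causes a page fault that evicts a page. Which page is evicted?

pos 1: 4 -> miss, frames (4)
pos 2: 5 -> miss, frames (4 5)
pos 3: 1 -> miss, frames (4 5 1)
pos 4: 5 -> hit
pos 5: 1 -> hit
pos 6: 4 -> hit
pos 7: 7 -> miss, frames (4 5 1 7)
pos 8: 4 -> hit
pos 9: 7 -> hit
pos 10: 4 -> hit
pos 11: 3 -> miss, frames (4 5 1 7 3)
pos 12: 6 -> miss, evict 4, frames (5 1 7 3 6)
pos 13: 3 -> hit
pos 14: 1 -> hit
pos 15: 6 -> hit
pos 16: 4 -> miss, evict 5, frames (1 7 3 6 4)
At position 16, page 5 is evicted.

5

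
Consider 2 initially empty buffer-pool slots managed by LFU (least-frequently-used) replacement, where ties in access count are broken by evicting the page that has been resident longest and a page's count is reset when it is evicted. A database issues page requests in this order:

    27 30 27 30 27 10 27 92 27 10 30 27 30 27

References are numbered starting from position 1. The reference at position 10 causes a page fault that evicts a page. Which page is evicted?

pos 1: 27 → fault, frames {27}
pos 2: 30 → fault, frames {27,30}
pos 3: 27 → hit
pos 4: 30 → hit
pos 5: 27 → hit
pos 6: 10 → fault, evict 30, frames {27,10}
pos 7: 27 → hit
pos 8: 92 → fault, evict 10, frames {27,92}
pos 9: 27 → hit
pos 10: 10 → fault, evict 92, frames {27,10}
At position 10, page 92 is evicted.

92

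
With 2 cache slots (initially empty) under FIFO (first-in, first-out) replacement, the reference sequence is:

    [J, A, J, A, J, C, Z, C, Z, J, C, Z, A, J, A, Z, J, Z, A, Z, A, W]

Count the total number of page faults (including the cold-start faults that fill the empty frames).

12

J → fault, frames (J)
A → fault, frames (J A)
J → hit
A → hit
J → hit
C → fault, evict J, frames (A C)
Z → fault, evict A, frames (C Z)
C → hit
Z → hit
J → fault, evict C, frames (Z J)
C → fault, evict Z, frames (J C)
Z → fault, evict J, frames (C Z)
A → fault, evict C, frames (Z A)
J → fault, evict Z, frames (A J)
A → hit
Z → fault, evict A, frames (J Z)
J → hit
Z → hit
A → fault, evict J, frames (Z A)
Z → hit
A → hit
W → fault, evict Z, frames (A W)
Page faults: 12.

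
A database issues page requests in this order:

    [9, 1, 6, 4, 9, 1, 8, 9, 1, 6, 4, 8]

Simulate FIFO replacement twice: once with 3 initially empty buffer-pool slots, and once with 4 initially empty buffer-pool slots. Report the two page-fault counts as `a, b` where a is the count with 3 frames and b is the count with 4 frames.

9, 10

3 frames: F F F F F F F . . F F . → 9 faults.
4 frames: F F F F . . F F F F F F → 10 faults.
10 > 9: adding a frame increased faults — Belady's anomaly.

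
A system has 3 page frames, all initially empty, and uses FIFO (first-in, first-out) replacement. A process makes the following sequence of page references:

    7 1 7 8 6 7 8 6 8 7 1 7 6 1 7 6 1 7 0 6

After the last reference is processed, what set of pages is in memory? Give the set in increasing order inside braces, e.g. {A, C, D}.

{0, 1, 6}

7: miss, frames (7)
1: miss, frames (7 1)
7: hit
8: miss, frames (7 1 8)
6: miss, evict 7, frames (1 8 6)
7: miss, evict 1, frames (8 6 7)
8: hit
6: hit
8: hit
7: hit
1: miss, evict 8, frames (6 7 1)
7: hit
6: hit
1: hit
7: hit
6: hit
1: hit
7: hit
0: miss, evict 6, frames (7 1 0)
6: miss, evict 7, frames (1 0 6)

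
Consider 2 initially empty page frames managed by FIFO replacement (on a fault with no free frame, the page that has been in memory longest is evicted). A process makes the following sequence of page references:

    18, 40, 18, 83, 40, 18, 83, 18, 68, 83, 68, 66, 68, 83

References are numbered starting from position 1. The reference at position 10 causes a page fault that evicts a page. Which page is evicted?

18

pos 1: 18 → fault, frames [18]
pos 2: 40 → fault, frames [18, 40]
pos 3: 18 → hit
pos 4: 83 → fault, evict 18, frames [40, 83]
pos 5: 40 → hit
pos 6: 18 → fault, evict 40, frames [83, 18]
pos 7: 83 → hit
pos 8: 18 → hit
pos 9: 68 → fault, evict 83, frames [18, 68]
pos 10: 83 → fault, evict 18, frames [68, 83]
At position 10, page 18 is evicted.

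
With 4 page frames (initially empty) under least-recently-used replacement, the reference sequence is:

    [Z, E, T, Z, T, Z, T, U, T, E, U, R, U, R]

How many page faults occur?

5

Z → miss, frames {Z}
E → miss, frames {Z,E}
T → miss, frames {Z,E,T}
Z → hit
T → hit
Z → hit
T → hit
U → miss, frames {E,Z,T,U}
T → hit
E → hit
U → hit
R → miss, evict Z, frames {T,E,U,R}
U → hit
R → hit
Page faults: 5.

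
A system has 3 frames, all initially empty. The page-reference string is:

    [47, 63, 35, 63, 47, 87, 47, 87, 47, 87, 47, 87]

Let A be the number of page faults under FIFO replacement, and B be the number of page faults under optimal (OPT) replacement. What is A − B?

Under FIFO: F F F . . F F . . . . . → 5 faults.
Under OPT: F F F . . F . . . . . . → 4 faults.
A − B = 5 − 4 = 1.

1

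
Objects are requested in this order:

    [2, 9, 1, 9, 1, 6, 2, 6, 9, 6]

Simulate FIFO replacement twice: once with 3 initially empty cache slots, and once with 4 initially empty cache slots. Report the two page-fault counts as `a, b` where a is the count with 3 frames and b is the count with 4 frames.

3 frames: F F F . . F F . F . → 6 faults.
4 frames: F F F . . F . . . . → 4 faults.
4 < 6: adding a frame reduced faults, as is typical.

6, 4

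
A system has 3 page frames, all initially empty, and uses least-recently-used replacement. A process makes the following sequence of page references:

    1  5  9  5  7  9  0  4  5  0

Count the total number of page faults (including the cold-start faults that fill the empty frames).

7

1: miss, frames [1]
5: miss, frames [1, 5]
9: miss, frames [1, 5, 9]
5: hit
7: miss, evict 1, frames [9, 5, 7]
9: hit
0: miss, evict 5, frames [7, 9, 0]
4: miss, evict 7, frames [9, 0, 4]
5: miss, evict 9, frames [0, 4, 5]
0: hit
Page faults: 7.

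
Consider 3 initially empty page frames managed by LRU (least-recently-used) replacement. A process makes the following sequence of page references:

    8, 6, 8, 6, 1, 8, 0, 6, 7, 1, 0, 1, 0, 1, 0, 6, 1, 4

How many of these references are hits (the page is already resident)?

8 → fault, frames (8)
6 → fault, frames (8 6)
8 → hit
6 → hit
1 → fault, frames (8 6 1)
8 → hit
0 → fault, evict 6, frames (1 8 0)
6 → fault, evict 1, frames (8 0 6)
7 → fault, evict 8, frames (0 6 7)
1 → fault, evict 0, frames (6 7 1)
0 → fault, evict 6, frames (7 1 0)
1 → hit
0 → hit
1 → hit
0 → hit
6 → fault, evict 7, frames (1 0 6)
1 → hit
4 → fault, evict 0, frames (6 1 4)
Hits: 8.

8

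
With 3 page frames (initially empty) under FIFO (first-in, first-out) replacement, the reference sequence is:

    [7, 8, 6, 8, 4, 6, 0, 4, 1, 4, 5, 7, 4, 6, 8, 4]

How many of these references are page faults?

11

7: fault, frames [7]
8: fault, frames [7, 8]
6: fault, frames [7, 8, 6]
8: hit
4: fault, evict 7, frames [8, 6, 4]
6: hit
0: fault, evict 8, frames [6, 4, 0]
4: hit
1: fault, evict 6, frames [4, 0, 1]
4: hit
5: fault, evict 4, frames [0, 1, 5]
7: fault, evict 0, frames [1, 5, 7]
4: fault, evict 1, frames [5, 7, 4]
6: fault, evict 5, frames [7, 4, 6]
8: fault, evict 7, frames [4, 6, 8]
4: hit
Page faults: 11.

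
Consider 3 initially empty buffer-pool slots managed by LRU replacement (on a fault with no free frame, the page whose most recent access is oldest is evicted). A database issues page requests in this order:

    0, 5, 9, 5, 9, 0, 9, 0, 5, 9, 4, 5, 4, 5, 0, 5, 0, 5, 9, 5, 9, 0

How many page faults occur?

0: miss, frames (0)
5: miss, frames (0 5)
9: miss, frames (0 5 9)
5: hit
9: hit
0: hit
9: hit
0: hit
5: hit
9: hit
4: miss, evict 0, frames (5 9 4)
5: hit
4: hit
5: hit
0: miss, evict 9, frames (4 5 0)
5: hit
0: hit
5: hit
9: miss, evict 4, frames (0 5 9)
5: hit
9: hit
0: hit
Page faults: 6.

6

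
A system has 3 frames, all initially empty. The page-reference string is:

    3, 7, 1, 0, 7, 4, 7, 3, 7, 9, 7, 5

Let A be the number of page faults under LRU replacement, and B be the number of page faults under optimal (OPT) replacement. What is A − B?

Under LRU: F F F F . F . F . F . F → 8 faults.
Under OPT: F F F F . F . . . F . F → 7 faults.
A − B = 8 − 7 = 1.

1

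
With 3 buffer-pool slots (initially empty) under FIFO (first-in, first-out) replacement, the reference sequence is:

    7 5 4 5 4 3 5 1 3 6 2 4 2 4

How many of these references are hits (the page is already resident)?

7 -> fault, frames [7]
5 -> fault, frames [7, 5]
4 -> fault, frames [7, 5, 4]
5 -> hit
4 -> hit
3 -> fault, evict 7, frames [5, 4, 3]
5 -> hit
1 -> fault, evict 5, frames [4, 3, 1]
3 -> hit
6 -> fault, evict 4, frames [3, 1, 6]
2 -> fault, evict 3, frames [1, 6, 2]
4 -> fault, evict 1, frames [6, 2, 4]
2 -> hit
4 -> hit
Hits: 6.

6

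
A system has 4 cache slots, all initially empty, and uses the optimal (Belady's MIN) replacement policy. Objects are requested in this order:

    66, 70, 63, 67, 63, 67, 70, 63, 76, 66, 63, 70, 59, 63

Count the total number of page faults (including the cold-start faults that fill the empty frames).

66 → fault, frames (66)
70 → fault, frames (66 70)
63 → fault, frames (66 70 63)
67 → fault, frames (66 70 63 67)
63 → hit
67 → hit
70 → hit
63 → hit
76 → fault, evict 67, frames (66 70 63 76)
66 → hit
63 → hit
70 → hit
59 → fault, evict 76, frames (66 70 63 59)
63 → hit
Page faults: 6.

6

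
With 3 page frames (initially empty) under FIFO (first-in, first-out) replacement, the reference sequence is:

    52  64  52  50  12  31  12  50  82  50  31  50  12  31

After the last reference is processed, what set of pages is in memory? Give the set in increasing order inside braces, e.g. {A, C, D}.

{12, 31, 50}

52 → fault, frames [52]
64 → fault, frames [52, 64]
52 → hit
50 → fault, frames [52, 64, 50]
12 → fault, evict 52, frames [64, 50, 12]
31 → fault, evict 64, frames [50, 12, 31]
12 → hit
50 → hit
82 → fault, evict 50, frames [12, 31, 82]
50 → fault, evict 12, frames [31, 82, 50]
31 → hit
50 → hit
12 → fault, evict 31, frames [82, 50, 12]
31 → fault, evict 82, frames [50, 12, 31]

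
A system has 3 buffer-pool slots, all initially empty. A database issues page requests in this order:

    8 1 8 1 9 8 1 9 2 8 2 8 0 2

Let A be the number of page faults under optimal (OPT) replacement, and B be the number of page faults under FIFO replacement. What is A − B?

Under OPT: F F . . F . . . F . . . F . → 5 faults.
Under FIFO: F F . . F . . . F F . . F . → 6 faults.
A − B = 5 − 6 = -1.

-1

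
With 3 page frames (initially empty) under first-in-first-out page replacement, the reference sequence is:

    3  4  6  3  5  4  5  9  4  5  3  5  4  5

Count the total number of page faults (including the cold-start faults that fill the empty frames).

8

3: miss, frames [3]
4: miss, frames [3, 4]
6: miss, frames [3, 4, 6]
3: hit
5: miss, evict 3, frames [4, 6, 5]
4: hit
5: hit
9: miss, evict 4, frames [6, 5, 9]
4: miss, evict 6, frames [5, 9, 4]
5: hit
3: miss, evict 5, frames [9, 4, 3]
5: miss, evict 9, frames [4, 3, 5]
4: hit
5: hit
Page faults: 8.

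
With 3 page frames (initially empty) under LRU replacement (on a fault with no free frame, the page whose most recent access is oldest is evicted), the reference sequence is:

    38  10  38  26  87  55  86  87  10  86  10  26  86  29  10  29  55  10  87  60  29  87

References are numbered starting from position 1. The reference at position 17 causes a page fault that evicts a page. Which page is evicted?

pos 1: 38: fault, frames (38)
pos 2: 10: fault, frames (38 10)
pos 3: 38: hit
pos 4: 26: fault, frames (10 38 26)
pos 5: 87: fault, evict 10, frames (38 26 87)
pos 6: 55: fault, evict 38, frames (26 87 55)
pos 7: 86: fault, evict 26, frames (87 55 86)
pos 8: 87: hit
pos 9: 10: fault, evict 55, frames (86 87 10)
pos 10: 86: hit
pos 11: 10: hit
pos 12: 26: fault, evict 87, frames (86 10 26)
pos 13: 86: hit
pos 14: 29: fault, evict 10, frames (26 86 29)
pos 15: 10: fault, evict 26, frames (86 29 10)
pos 16: 29: hit
pos 17: 55: fault, evict 86, frames (10 29 55)
At position 17, page 86 is evicted.

86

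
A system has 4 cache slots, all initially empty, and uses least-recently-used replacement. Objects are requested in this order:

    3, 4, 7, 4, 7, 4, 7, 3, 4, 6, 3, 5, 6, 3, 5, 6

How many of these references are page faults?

3 → fault, frames (3)
4 → fault, frames (3 4)
7 → fault, frames (3 4 7)
4 → hit
7 → hit
4 → hit
7 → hit
3 → hit
4 → hit
6 → fault, frames (7 3 4 6)
3 → hit
5 → fault, evict 7, frames (4 6 3 5)
6 → hit
3 → hit
5 → hit
6 → hit
Page faults: 5.

5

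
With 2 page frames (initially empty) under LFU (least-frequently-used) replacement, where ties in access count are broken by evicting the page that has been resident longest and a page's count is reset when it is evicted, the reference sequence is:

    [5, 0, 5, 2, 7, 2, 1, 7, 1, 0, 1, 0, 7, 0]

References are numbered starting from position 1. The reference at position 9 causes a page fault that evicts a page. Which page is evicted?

7

pos 1: 5 -> fault, frames {5}
pos 2: 0 -> fault, frames {5,0}
pos 3: 5 -> hit
pos 4: 2 -> fault, evict 0, frames {5,2}
pos 5: 7 -> fault, evict 2, frames {5,7}
pos 6: 2 -> fault, evict 7, frames {5,2}
pos 7: 1 -> fault, evict 2, frames {5,1}
pos 8: 7 -> fault, evict 1, frames {5,7}
pos 9: 1 -> fault, evict 7, frames {5,1}
At position 9, page 7 is evicted.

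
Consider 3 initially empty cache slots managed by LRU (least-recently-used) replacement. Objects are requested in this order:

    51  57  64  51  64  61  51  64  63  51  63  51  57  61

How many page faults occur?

51: fault, frames (51)
57: fault, frames (51 57)
64: fault, frames (51 57 64)
51: hit
64: hit
61: fault, evict 57, frames (51 64 61)
51: hit
64: hit
63: fault, evict 61, frames (51 64 63)
51: hit
63: hit
51: hit
57: fault, evict 64, frames (63 51 57)
61: fault, evict 63, frames (51 57 61)
Page faults: 7.

7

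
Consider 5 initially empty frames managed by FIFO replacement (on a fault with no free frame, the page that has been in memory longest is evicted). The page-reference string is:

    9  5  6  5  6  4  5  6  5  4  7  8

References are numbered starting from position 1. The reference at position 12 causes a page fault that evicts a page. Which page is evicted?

pos 1: 9 -> miss, frames {9}
pos 2: 5 -> miss, frames {9,5}
pos 3: 6 -> miss, frames {9,5,6}
pos 4: 5 -> hit
pos 5: 6 -> hit
pos 6: 4 -> miss, frames {9,5,6,4}
pos 7: 5 -> hit
pos 8: 6 -> hit
pos 9: 5 -> hit
pos 10: 4 -> hit
pos 11: 7 -> miss, frames {9,5,6,4,7}
pos 12: 8 -> miss, evict 9, frames {5,6,4,7,8}
At position 12, page 9 is evicted.

9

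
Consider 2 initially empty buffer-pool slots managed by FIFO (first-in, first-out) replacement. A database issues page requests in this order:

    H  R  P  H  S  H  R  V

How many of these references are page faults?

7

H → fault, frames {H}
R → fault, frames {H,R}
P → fault, evict H, frames {R,P}
H → fault, evict R, frames {P,H}
S → fault, evict P, frames {H,S}
H → hit
R → fault, evict H, frames {S,R}
V → fault, evict S, frames {R,V}
Page faults: 7.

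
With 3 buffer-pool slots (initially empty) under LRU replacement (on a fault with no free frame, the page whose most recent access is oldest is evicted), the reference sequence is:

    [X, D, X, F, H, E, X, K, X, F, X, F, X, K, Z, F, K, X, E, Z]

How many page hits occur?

X -> fault, frames (X)
D -> fault, frames (X D)
X -> hit
F -> fault, frames (D X F)
H -> fault, evict D, frames (X F H)
E -> fault, evict X, frames (F H E)
X -> fault, evict F, frames (H E X)
K -> fault, evict H, frames (E X K)
X -> hit
F -> fault, evict E, frames (K X F)
X -> hit
F -> hit
X -> hit
K -> hit
Z -> fault, evict F, frames (X K Z)
F -> fault, evict X, frames (K Z F)
K -> hit
X -> fault, evict Z, frames (F K X)
E -> fault, evict F, frames (K X E)
Z -> fault, evict K, frames (X E Z)
Hits: 7.

7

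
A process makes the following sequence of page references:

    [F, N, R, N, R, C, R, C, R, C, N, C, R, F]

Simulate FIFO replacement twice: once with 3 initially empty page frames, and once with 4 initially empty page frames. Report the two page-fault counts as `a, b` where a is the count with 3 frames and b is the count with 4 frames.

5, 4

3 frames: F F F . . F . . . . . . . F → 5 faults.
4 frames: F F F . . F . . . . . . . . → 4 faults.
4 < 5: adding a frame reduced faults, as is typical.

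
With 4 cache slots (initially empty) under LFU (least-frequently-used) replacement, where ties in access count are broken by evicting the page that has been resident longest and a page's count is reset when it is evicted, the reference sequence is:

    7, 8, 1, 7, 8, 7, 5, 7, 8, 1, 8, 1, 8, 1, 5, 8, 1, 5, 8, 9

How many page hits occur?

15

7 → fault, frames [7]
8 → fault, frames [7, 8]
1 → fault, frames [7, 8, 1]
7 → hit
8 → hit
7 → hit
5 → fault, frames [7, 8, 1, 5]
7 → hit
8 → hit
1 → hit
8 → hit
1 → hit
8 → hit
1 → hit
5 → hit
8 → hit
1 → hit
5 → hit
8 → hit
9 → fault, evict 5, frames [7, 8, 1, 9]
Hits: 15.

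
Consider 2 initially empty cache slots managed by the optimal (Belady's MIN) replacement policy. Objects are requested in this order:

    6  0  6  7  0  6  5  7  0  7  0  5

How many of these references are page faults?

6 → fault, frames {6}
0 → fault, frames {6,0}
6 → hit
7 → fault, evict 6, frames {0,7}
0 → hit
6 → fault, evict 0, frames {7,6}
5 → fault, evict 6, frames {7,5}
7 → hit
0 → fault, evict 5, frames {7,0}
7 → hit
0 → hit
5 → fault, evict 0, frames {7,5}
Page faults: 7.

7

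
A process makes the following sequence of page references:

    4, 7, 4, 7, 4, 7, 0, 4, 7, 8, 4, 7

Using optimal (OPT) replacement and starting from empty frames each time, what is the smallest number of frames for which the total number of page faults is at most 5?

3

f=1: 12 faults
f=2: 6 faults
f=3: 4 faults
f=4: 4 faults
Smallest f with faults ≤ 5 is 3.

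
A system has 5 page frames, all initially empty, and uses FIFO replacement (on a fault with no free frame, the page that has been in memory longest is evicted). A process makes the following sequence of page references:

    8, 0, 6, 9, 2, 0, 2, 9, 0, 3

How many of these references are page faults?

8: miss, frames {8}
0: miss, frames {8,0}
6: miss, frames {8,0,6}
9: miss, frames {8,0,6,9}
2: miss, frames {8,0,6,9,2}
0: hit
2: hit
9: hit
0: hit
3: miss, evict 8, frames {0,6,9,2,3}
Page faults: 6.

6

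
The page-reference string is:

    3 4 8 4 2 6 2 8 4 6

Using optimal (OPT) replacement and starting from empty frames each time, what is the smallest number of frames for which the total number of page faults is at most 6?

3

f=1: 10 faults
f=2: 7 faults
f=3: 6 faults
f=4: 5 faults
f=5: 5 faults
Smallest f with faults ≤ 6 is 3.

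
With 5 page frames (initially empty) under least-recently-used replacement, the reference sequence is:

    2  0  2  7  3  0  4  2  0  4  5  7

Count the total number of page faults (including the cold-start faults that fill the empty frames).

2: fault, frames (2)
0: fault, frames (2 0)
2: hit
7: fault, frames (0 2 7)
3: fault, frames (0 2 7 3)
0: hit
4: fault, frames (2 7 3 0 4)
2: hit
0: hit
4: hit
5: fault, evict 7, frames (3 2 0 4 5)
7: fault, evict 3, frames (2 0 4 5 7)
Page faults: 7.

7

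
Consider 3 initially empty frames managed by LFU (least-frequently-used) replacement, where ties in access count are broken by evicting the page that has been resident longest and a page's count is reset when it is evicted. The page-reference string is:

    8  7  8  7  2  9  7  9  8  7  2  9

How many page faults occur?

8 -> fault, frames [8]
7 -> fault, frames [8, 7]
8 -> hit
7 -> hit
2 -> fault, frames [8, 7, 2]
9 -> fault, evict 2, frames [8, 7, 9]
7 -> hit
9 -> hit
8 -> hit
7 -> hit
2 -> fault, evict 9, frames [8, 7, 2]
9 -> fault, evict 2, frames [8, 7, 9]
Page faults: 6.

6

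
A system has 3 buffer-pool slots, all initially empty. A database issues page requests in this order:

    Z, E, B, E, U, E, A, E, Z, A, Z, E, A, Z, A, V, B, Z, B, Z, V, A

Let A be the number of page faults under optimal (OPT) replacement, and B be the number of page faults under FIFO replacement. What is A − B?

Under OPT: F F F . F . F . . . . . . . . F F . . . . F → 8 faults.
Under FIFO: F F F . F . F F F . . . . . . F F . . . . F → 10 faults.
A − B = 8 − 10 = -2.

-2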